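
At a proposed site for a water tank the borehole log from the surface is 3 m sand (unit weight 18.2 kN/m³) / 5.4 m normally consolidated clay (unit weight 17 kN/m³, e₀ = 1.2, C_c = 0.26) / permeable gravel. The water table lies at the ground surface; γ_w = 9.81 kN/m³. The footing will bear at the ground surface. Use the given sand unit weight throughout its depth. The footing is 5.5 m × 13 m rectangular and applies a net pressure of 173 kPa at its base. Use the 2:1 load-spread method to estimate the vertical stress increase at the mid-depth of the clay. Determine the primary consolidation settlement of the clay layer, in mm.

S_c ≈ 234 mm

Mid-depth of clay below the ground surface: z = 3 + 5.4/2 = 5.7 m.
Total vertical stress at mid-clay: σ_v = 18.2×3 + 17×2.7 = 100.5 kPa.
Pore pressure: u = 9.81×(5.7 − 0) = 55.917 kPa.
Initial effective stress: σ'_0 = σ_v − u = 100.5 − 55.917 = 44.583 kPa.
Stress increase at mid-clay by the 2:1 spreading method:
Δσ = qBL/((B+z)(L+z)) = 173×5.5×13/((5.5+5.7)(13+5.7)) = 59.06 kPa
Final effective stress: σ'_f = σ'_0 + Δσ = 44.583 + 59.06 = 103.64 kPa.
Normally consolidated clay, so the full stress increment lies on the virgin compression line:
S_c = C_c·H/(1+e₀)·log₁₀(σ'_f/σ'_0) = 0.26×5.4/(1+1.2)×log₁₀(103.64/44.583)
    = 0.63818 × 0.36636 = 0.2338 m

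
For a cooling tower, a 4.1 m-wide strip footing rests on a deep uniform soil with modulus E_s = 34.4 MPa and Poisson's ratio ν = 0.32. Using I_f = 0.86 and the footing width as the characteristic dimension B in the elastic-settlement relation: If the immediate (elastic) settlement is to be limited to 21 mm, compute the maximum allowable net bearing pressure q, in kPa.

E_s = 34.4 MPa = 34400 kPa.
S_e = q·B·(1−ν²)/E_s · I_f  ⇒  q = S_e·E_s / (B·(1−ν²)·I_f).
q = 0.021 × 34400 / (4.1 × 0.8976 × 0.86) = 228.3 kPa

q ≈ 228 kPa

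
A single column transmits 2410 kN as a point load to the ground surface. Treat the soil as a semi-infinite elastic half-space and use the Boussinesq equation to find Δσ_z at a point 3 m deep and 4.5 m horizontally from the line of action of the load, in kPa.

Boussinesq vertical stress below a point load on an elastic half-space:
Δσ_z = 3P/(2πz²) · [1 + (r/z)²]^(−5/2)
r/z = 4.5/3 = 1.5; [1+(r/z)²]^(−5/2) = 0.052516.
Δσ_z = 3×2410/(2π×3²) × 0.052516 = 127.85 × 0.052516 = 6.714 kPa

Δσ_z ≈ 6.71 kPa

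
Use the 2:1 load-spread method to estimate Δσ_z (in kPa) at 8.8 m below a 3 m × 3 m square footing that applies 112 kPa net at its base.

By the 2:1 method the load spreads at 1 horizontal : 2 vertical, so at depth z the loaded area has grown by z in each plan dimension:
Δσ = qBL/((B+z)(L+z)) = 112×3×3/((3+8.8)(3+8.8)) = 7.2393 kPa

Δσ_z ≈ 7.24 kPa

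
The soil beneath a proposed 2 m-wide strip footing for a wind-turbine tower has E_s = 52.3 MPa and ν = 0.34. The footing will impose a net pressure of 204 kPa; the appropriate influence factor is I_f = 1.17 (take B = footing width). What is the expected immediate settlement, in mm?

Immediate (elastic) settlement: S_e = q·B·(1−ν²)/E_s · I_f.
E_s = 52.3 MPa = 52300 kPa.
S_e = 204 × 2 × (1 − 0.34²) / 52300 × 1.17
    = 204 × 2 × 0.8844 / 52300 × 1.17
    = 0.008072 m = 8.072 mm

S_e ≈ 8.07 mm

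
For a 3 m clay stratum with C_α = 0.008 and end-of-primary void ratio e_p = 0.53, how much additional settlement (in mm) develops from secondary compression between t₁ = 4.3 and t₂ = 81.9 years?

Secondary compression: S_s = C_α·H/(1+e_p)·log₁₀(t₂/t₁)
S_s = 0.008×3/(1+0.53)×log₁₀(81.9/4.3)
    = 0.01569 × 1.28 = 0.02008 m

S_s ≈ 20.1 mm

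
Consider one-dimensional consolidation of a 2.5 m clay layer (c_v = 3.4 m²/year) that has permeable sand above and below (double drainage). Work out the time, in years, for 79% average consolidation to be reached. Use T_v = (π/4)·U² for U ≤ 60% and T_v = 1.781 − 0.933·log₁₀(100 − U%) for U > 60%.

t ≈ 0.252 years

Drainage path length: H_d = H/2 = 1.25 m (double drainage).
U > 60%: T_v = 1.781 − 0.933·log₁₀(100 − 79) = 0.54737.
t = T_v·H_d²/c_v = 0.54737×1.25²/3.4 = 0.2515 years.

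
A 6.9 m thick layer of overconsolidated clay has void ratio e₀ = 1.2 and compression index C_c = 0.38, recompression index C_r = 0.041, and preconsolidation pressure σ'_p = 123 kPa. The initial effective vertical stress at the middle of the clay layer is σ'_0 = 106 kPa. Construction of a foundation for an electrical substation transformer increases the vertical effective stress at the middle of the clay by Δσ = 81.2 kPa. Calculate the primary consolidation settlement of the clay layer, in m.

S_c ≈ 0.226 m

Final effective stress: σ'_f = 106 + 81.2 = 187.2 kPa.
σ'_f = 187.2 > σ'_p = 123 kPa, so the stress path crosses the preconsolidation pressure — recompression up to σ'_p, then virgin compression beyond:
S_c = H/(1+e₀)·[C_r·log₁₀(σ'_p/σ'_0) + C_c·log₁₀(σ'_f/σ'_p)]
    = 6.9/2.2 × [0.041×log₁₀(123/106) + 0.38×log₁₀(187.2/123)]
    = 3.1364 × [0.0026486 + 0.069312] = 0.2257 m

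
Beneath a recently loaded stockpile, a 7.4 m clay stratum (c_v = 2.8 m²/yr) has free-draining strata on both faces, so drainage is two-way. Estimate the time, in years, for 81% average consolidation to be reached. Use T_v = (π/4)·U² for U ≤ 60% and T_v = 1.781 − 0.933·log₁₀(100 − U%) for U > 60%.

Drainage path length: H_d = H/2 = 3.7 m (double drainage).
U > 60%: T_v = 1.781 − 0.933·log₁₀(100 − 81) = 0.58792.
t = T_v·H_d²/c_v = 0.58792×3.7²/2.8 = 2.875 years.

t ≈ 2.87 years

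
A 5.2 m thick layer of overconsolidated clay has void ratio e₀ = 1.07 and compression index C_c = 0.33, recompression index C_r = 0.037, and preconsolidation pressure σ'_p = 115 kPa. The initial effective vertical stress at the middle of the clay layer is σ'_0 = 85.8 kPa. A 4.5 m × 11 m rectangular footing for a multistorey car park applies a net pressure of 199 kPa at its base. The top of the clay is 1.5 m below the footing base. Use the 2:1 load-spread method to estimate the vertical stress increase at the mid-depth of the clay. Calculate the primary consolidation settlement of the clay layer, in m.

Mid-depth of clay below the footing base: z = 1.5 + 5.2/2 = 4.1 m.
Stress increase at mid-clay by the 2:1 spreading method:
Δσ = qBL/((B+z)(L+z)) = 199×4.5×11/((4.5+4.1)(11+4.1)) = 75.855 kPa
Final effective stress: σ'_f = 85.8 + 75.855 = 161.66 kPa.
σ'_f = 161.66 > σ'_p = 115 kPa, so the stress path crosses the preconsolidation pressure — recompression up to σ'_p, then virgin compression beyond:
S_c = H/(1+e₀)·[C_r·log₁₀(σ'_p/σ'_0) + C_c·log₁₀(σ'_f/σ'_p)]
    = 5.2/2.07 × [0.037×log₁₀(115/85.8) + 0.33×log₁₀(161.66/115)]
    = 2.5121 × [0.0047068 + 0.048809] = 0.1344 m

S_c ≈ 0.134 m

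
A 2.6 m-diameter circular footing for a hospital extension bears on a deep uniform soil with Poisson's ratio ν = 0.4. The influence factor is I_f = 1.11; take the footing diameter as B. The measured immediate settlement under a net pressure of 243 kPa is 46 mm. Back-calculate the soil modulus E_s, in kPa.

E_s ≈ 12800 kPa

S_e = q·B·(1−ν²)/E_s · I_f  ⇒  E_s = q·B·(1−ν²)·I_f / S_e.
E_s = 243 × 2.6 × 0.84 × 1.11 / 0.046 = 12810 kPa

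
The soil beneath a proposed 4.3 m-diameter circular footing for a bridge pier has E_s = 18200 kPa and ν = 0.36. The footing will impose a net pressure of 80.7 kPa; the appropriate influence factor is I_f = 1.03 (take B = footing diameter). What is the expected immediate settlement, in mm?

Immediate (elastic) settlement: S_e = q·B·(1−ν²)/E_s · I_f.
S_e = 80.7 × 4.3 × (1 − 0.36²) / 18200 × 1.03
    = 80.7 × 4.3 × 0.8704 / 18200 × 1.03
    = 0.01709 m = 17.09 mm

S_e ≈ 17.1 mm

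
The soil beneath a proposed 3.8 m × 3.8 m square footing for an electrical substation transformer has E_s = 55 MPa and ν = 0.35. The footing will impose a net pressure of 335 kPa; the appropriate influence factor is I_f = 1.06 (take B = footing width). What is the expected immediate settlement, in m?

S_e ≈ 0.0215 m

Immediate (elastic) settlement: S_e = q·B·(1−ν²)/E_s · I_f.
E_s = 55 MPa = 55000 kPa.
S_e = 335 × 3.8 × (1 − 0.35²) / 55000 × 1.06
    = 335 × 3.8 × 0.8775 / 55000 × 1.06
    = 0.02153 m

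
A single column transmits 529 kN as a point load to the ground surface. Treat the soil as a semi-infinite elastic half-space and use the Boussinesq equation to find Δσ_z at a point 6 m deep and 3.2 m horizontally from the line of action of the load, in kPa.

Δσ_z ≈ 3.75 kPa

Boussinesq vertical stress below a point load on an elastic half-space:
Δσ_z = 3P/(2πz²) · [1 + (r/z)²]^(−5/2)
r/z = 3.2/6 = 0.53333; [1+(r/z)²]^(−5/2) = 0.53482.
Δσ_z = 3×529/(2π×6²) × 0.53482 = 7.0161 × 0.53482 = 3.752 kPa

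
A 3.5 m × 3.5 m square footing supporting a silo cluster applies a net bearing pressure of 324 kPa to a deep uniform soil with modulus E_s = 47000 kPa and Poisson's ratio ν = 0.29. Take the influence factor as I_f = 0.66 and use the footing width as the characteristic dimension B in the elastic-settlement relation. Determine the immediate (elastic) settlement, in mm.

Immediate (elastic) settlement: S_e = q·B·(1−ν²)/E_s · I_f.
S_e = 324 × 3.5 × (1 − 0.29²) / 47000 × 0.66
    = 324 × 3.5 × 0.9159 / 47000 × 0.66
    = 0.01459 m = 14.59 mm

S_e ≈ 14.6 mm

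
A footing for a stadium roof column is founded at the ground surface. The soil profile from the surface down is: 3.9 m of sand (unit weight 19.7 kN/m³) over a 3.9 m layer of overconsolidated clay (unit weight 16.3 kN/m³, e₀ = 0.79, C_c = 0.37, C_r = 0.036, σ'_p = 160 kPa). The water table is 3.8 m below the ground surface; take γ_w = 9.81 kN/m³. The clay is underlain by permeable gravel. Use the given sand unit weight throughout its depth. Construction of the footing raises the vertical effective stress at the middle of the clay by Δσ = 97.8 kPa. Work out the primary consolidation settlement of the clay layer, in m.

S_c ≈ 0.0735 m

Mid-depth of clay below the ground surface: z = 3.9 + 3.9/2 = 5.85 m.
Total vertical stress at mid-clay: σ_v = 19.7×3.9 + 16.3×1.95 = 108.61 kPa.
Pore pressure: u = 9.81×(5.85 − 3.8) = 20.11 kPa.
Initial effective stress: σ'_0 = σ_v − u = 108.61 − 20.11 = 88.5 kPa.
Final effective stress: σ'_f = 88.5 + 97.8 = 186.3 kPa.
σ'_f = 186.3 > σ'_p = 160 kPa, so the stress path crosses the preconsolidation pressure — recompression up to σ'_p, then virgin compression beyond:
S_c = H/(1+e₀)·[C_r·log₁₀(σ'_p/σ'_0) + C_c·log₁₀(σ'_f/σ'_p)]
    = 3.9/1.79 × [0.036×log₁₀(160/88.5) + 0.37×log₁₀(186.3/160)]
    = 2.1788 × [0.0092584 + 0.024454] = 0.07345 m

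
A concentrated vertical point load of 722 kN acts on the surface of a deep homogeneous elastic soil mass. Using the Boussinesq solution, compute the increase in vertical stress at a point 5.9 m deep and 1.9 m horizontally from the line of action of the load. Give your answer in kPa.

Δσ_z ≈ 7.74 kPa

Boussinesq vertical stress below a point load on an elastic half-space:
Δσ_z = 3P/(2πz²) · [1 + (r/z)²]^(−5/2)
r/z = 1.9/5.9 = 0.32203; [1+(r/z)²]^(−5/2) = 0.78139.
Δσ_z = 3×722/(2π×5.9²) × 0.78139 = 9.9032 × 0.78139 = 7.738 kPa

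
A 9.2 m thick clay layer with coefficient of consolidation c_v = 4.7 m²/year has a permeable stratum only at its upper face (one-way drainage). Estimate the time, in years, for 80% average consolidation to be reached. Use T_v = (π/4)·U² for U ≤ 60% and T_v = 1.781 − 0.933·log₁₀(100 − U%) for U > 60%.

Drainage path length: H_d = H = 9.2 m (single drainage).
U > 60%: T_v = 1.781 − 0.933·log₁₀(100 − 80) = 0.56714.
t = T_v·H_d²/c_v = 0.56714×9.2²/4.7 = 10.21 years.

t ≈ 10.2 years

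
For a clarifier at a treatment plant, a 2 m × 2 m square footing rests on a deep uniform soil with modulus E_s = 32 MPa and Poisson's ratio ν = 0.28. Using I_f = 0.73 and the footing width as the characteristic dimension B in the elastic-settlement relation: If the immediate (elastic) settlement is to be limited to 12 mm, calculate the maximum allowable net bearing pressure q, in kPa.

q ≈ 285 kPa

E_s = 32 MPa = 32000 kPa.
S_e = q·B·(1−ν²)/E_s · I_f  ⇒  q = S_e·E_s / (B·(1−ν²)·I_f).
q = 0.012 × 32000 / (2 × 0.9216 × 0.73) = 285.4 kPa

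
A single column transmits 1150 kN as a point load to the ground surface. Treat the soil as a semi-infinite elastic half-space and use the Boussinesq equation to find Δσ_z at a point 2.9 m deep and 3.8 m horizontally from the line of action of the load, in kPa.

Δσ_z ≈ 5.37 kPa

Boussinesq vertical stress below a point load on an elastic half-space:
Δσ_z = 3P/(2πz²) · [1 + (r/z)²]^(−5/2)
r/z = 3.8/2.9 = 1.3103; [1+(r/z)²]^(−5/2) = 0.082182.
Δσ_z = 3×1150/(2π×2.9²) × 0.082182 = 65.289 × 0.082182 = 5.366 kPa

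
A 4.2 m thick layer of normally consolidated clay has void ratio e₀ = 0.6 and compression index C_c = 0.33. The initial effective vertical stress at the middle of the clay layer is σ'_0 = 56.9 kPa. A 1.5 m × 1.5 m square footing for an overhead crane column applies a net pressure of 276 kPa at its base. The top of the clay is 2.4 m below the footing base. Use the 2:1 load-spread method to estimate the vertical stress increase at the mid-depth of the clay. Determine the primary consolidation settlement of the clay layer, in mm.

S_c ≈ 99.6 mm

Mid-depth of clay below the footing base: z = 2.4 + 4.2/2 = 4.5 m.
Stress increase at mid-clay by the 2:1 spreading method:
Δσ = qBL/((B+z)(L+z)) = 276×1.5×1.5/((1.5+4.5)(1.5+4.5)) = 17.25 kPa
Final effective stress: σ'_f = σ'_0 + Δσ = 56.9 + 17.25 = 74.15 kPa.
Normally consolidated clay, so the full stress increment lies on the virgin compression line:
S_c = C_c·H/(1+e₀)·log₁₀(σ'_f/σ'_0) = 0.33×4.2/(1+0.6)×log₁₀(74.15/56.9)
    = 0.86625 × 0.115 = 0.09962 m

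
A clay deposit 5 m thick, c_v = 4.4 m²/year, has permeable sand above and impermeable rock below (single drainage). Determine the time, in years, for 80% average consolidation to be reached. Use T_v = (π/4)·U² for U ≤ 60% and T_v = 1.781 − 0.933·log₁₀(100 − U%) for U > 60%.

t ≈ 3.22 years

Drainage path length: H_d = H = 5 m (single drainage).
U > 60%: T_v = 1.781 − 0.933·log₁₀(100 − 80) = 0.56714.
t = T_v·H_d²/c_v = 0.56714×5²/4.4 = 3.222 years.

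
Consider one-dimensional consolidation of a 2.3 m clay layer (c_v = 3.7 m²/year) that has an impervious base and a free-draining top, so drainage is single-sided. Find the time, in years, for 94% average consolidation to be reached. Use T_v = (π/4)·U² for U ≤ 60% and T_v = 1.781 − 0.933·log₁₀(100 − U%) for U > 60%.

Drainage path length: H_d = H = 2.3 m (single drainage).
U > 60%: T_v = 1.781 − 0.933·log₁₀(100 − 94) = 1.055.
t = T_v·H_d²/c_v = 1.055×2.3²/3.7 = 1.508 years.

t ≈ 1.51 years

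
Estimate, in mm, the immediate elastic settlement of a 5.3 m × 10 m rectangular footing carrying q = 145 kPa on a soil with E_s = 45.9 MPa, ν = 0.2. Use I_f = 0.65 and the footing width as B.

Immediate (elastic) settlement: S_e = q·B·(1−ν²)/E_s · I_f.
E_s = 45.9 MPa = 45900 kPa.
S_e = 145 × 5.3 × (1 − 0.2²) / 45900 × 0.65
    = 145 × 5.3 × 0.96 / 45900 × 0.65
    = 0.01045 m = 10.45 mm

S_e ≈ 10.4 mm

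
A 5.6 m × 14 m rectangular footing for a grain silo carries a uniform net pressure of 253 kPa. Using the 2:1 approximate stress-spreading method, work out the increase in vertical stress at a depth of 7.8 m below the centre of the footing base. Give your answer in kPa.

Δσ_z ≈ 67.9 kPa

By the 2:1 method the load spreads at 1 horizontal : 2 vertical, so at depth z the loaded area has grown by z in each plan dimension:
Δσ = qBL/((B+z)(L+z)) = 253×5.6×14/((5.6+7.8)(14+7.8)) = 67.901 kPa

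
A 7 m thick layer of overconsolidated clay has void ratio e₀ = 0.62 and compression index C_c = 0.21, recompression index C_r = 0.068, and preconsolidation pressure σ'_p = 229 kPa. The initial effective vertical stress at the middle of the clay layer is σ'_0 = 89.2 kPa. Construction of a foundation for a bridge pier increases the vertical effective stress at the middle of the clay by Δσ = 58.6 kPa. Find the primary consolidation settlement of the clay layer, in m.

S_c ≈ 0.0644 m

Final effective stress: σ'_f = 89.2 + 58.6 = 147.8 kPa.
σ'_f = 147.8 ≤ σ'_p = 229 kPa, so the clay remains overconsolidated and only the recompression index applies:
S_c = C_r·H/(1+e₀)·log₁₀(σ'_f/σ'_0) = 0.068×7/1.62×log₁₀(147.8/89.2)
    = 0.29383 × 0.21931 = 0.06444 m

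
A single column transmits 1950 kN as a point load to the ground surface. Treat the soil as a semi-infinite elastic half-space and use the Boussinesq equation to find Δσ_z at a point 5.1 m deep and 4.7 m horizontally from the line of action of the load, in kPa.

Boussinesq vertical stress below a point load on an elastic half-space:
Δσ_z = 3P/(2πz²) · [1 + (r/z)²]^(−5/2)
r/z = 4.7/5.1 = 0.92157; [1+(r/z)²]^(−5/2) = 0.21502.
Δσ_z = 3×1950/(2π×5.1²) × 0.21502 = 35.796 × 0.21502 = 7.697 kPa

Δσ_z ≈ 7.7 kPa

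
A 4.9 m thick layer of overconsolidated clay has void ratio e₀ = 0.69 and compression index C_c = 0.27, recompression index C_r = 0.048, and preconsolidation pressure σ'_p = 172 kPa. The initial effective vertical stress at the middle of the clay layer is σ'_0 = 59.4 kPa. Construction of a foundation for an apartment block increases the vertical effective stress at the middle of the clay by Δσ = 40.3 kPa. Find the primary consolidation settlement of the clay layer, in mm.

Final effective stress: σ'_f = 59.4 + 40.3 = 99.7 kPa.
σ'_f = 99.7 ≤ σ'_p = 172 kPa, so the clay remains overconsolidated and only the recompression index applies:
S_c = C_r·H/(1+e₀)·log₁₀(σ'_f/σ'_0) = 0.048×4.9/1.69×log₁₀(99.7/59.4)
    = 0.13917 × 0.22491 = 0.0313 m

S_c ≈ 31.3 mm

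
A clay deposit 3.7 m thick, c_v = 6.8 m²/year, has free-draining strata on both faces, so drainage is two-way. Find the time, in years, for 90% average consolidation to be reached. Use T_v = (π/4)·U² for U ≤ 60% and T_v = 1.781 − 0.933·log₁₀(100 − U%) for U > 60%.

t ≈ 0.427 years

Drainage path length: H_d = H/2 = 1.85 m (double drainage).
U > 60%: T_v = 1.781 − 0.933·log₁₀(100 − 90) = 0.848.
t = T_v·H_d²/c_v = 0.848×1.85²/6.8 = 0.4268 years.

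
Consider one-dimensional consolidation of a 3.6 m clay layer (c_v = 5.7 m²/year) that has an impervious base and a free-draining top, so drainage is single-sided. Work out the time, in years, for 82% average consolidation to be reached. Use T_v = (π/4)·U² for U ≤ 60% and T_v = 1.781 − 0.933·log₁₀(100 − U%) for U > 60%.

t ≈ 1.39 years

Drainage path length: H_d = H = 3.6 m (single drainage).
U > 60%: T_v = 1.781 − 0.933·log₁₀(100 − 82) = 0.60983.
t = T_v·H_d²/c_v = 0.60983×3.6²/5.7 = 1.387 years.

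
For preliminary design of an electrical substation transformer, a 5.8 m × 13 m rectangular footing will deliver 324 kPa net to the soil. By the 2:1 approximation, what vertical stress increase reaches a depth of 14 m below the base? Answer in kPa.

By the 2:1 method the load spreads at 1 horizontal : 2 vertical, so at depth z the loaded area has grown by z in each plan dimension:
Δσ = qBL/((B+z)(L+z)) = 324×5.8×13/((5.8+14)(13+14)) = 45.697 kPa

Δσ_z ≈ 45.7 kPa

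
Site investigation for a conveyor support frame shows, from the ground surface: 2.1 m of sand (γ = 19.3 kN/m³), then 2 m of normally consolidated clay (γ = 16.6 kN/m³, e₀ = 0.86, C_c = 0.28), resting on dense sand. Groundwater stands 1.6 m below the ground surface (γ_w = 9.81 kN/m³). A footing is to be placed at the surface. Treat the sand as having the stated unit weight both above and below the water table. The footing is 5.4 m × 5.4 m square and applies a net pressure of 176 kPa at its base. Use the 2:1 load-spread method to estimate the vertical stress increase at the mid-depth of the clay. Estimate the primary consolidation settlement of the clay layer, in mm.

S_c ≈ 129 mm

Mid-depth of clay below the ground surface: z = 2.1 + 2/2 = 3.1 m.
Total vertical stress at mid-clay: σ_v = 19.3×2.1 + 16.6×1 = 57.13 kPa.
Pore pressure: u = 9.81×(3.1 − 1.6) = 14.715 kPa.
Initial effective stress: σ'_0 = σ_v − u = 57.13 − 14.715 = 42.415 kPa.
Stress increase at mid-clay by the 2:1 spreading method:
Δσ = qBL/((B+z)(L+z)) = 176×5.4×5.4/((5.4+3.1)(5.4+3.1)) = 71.033 kPa
Final effective stress: σ'_f = σ'_0 + Δσ = 42.415 + 71.033 = 113.45 kPa.
Normally consolidated clay, so the full stress increment lies on the virgin compression line:
S_c = C_c·H/(1+e₀)·log₁₀(σ'_f/σ'_0) = 0.28×2/(1+0.86)×log₁₀(113.45/42.415)
    = 0.30108 × 0.42729 = 0.1286 m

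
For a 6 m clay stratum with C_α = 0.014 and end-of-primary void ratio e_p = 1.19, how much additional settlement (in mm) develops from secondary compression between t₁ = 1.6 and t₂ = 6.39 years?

Secondary compression: S_s = C_α·H/(1+e_p)·log₁₀(t₂/t₁)
S_s = 0.014×6/(1+1.19)×log₁₀(6.39/1.6)
    = 0.03836 × 0.6014 = 0.02307 m

S_s ≈ 23.1 mm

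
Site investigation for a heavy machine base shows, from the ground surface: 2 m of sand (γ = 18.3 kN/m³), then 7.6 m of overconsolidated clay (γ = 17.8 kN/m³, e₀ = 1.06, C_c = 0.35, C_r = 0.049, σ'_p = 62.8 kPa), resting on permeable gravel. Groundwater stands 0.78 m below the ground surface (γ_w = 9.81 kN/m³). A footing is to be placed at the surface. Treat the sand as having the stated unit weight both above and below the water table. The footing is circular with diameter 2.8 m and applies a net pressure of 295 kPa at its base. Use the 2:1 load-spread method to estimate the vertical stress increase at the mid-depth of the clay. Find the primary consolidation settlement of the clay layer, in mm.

S_c ≈ 188 mm

Mid-depth of clay below the ground surface: z = 2 + 7.6/2 = 5.8 m.
Total vertical stress at mid-clay: σ_v = 18.3×2 + 17.8×3.8 = 104.24 kPa.
Pore pressure: u = 9.81×(5.8 − 0.78) = 49.246 kPa.
Initial effective stress: σ'_0 = σ_v − u = 104.24 − 49.246 = 54.994 kPa.
Stress increase at mid-clay by the 2:1 spreading method:
Δσ ≈ qD²/(D+z)² = 295×2.8²/(2.8+5.8)² = 31.271 kPa
Final effective stress: σ'_f = 54.994 + 31.271 = 86.265 kPa.
σ'_f = 86.265 > σ'_p = 62.8 kPa, so the stress path crosses the preconsolidation pressure — recompression up to σ'_p, then virgin compression beyond:
S_c = H/(1+e₀)·[C_r·log₁₀(σ'_p/σ'_0) + C_c·log₁₀(σ'_f/σ'_p)]
    = 7.6/2.06 × [0.049×log₁₀(62.8/54.994) + 0.35×log₁₀(86.265/62.8)]
    = 3.6893 × [0.0028246 + 0.048256] = 0.1885 m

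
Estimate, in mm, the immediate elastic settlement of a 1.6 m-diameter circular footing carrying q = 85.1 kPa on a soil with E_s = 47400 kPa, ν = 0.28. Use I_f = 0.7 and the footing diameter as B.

S_e ≈ 1.85 mm

Immediate (elastic) settlement: S_e = q·B·(1−ν²)/E_s · I_f.
S_e = 85.1 × 1.6 × (1 − 0.28²) / 47400 × 0.7
    = 85.1 × 1.6 × 0.9216 / 47400 × 0.7
    = 0.001853 m = 1.853 mm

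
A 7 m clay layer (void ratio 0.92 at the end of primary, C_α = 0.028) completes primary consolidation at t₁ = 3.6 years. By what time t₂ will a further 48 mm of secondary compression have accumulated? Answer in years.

t₂ ≈ 10.6 years

S_s = C_α·H/(1+e_p)·log₁₀(t₂/t₁) ⇒ log₁₀(t₂/t₁) = S_s·(1+e_p)/(C_α·H).
log₁₀(t₂/t₁) = 0.048 × (1+0.92) / (0.028×7) = 0.4702
t₂ = t₁ × 10^0.4702 = 3.6 × 2.953 = 10.63 years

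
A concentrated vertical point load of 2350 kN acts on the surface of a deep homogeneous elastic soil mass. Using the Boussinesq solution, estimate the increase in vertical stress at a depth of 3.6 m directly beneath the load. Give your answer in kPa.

Δσ_z ≈ 86.6 kPa

Boussinesq vertical stress below a point load on an elastic half-space:
Δσ_z = 3P/(2πz²) · [1 + (r/z)²]^(−5/2)
r/z = 0/3.6 = 0; [1+(r/z)²]^(−5/2) = 1.
Δσ_z = 3×2350/(2π×3.6²) × 1 = 86.577 × 1 = 86.58 kPa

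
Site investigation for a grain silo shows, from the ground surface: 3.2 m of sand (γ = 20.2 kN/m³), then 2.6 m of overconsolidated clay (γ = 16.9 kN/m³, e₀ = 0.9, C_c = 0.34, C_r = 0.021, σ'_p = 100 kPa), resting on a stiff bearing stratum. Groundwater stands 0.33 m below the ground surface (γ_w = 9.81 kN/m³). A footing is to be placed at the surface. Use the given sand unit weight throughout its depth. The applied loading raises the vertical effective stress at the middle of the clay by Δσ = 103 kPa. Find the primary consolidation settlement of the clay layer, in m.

S_c ≈ 0.0899 m

Mid-depth of clay below the ground surface: z = 3.2 + 2.6/2 = 4.5 m.
Total vertical stress at mid-clay: σ_v = 20.2×3.2 + 16.9×1.3 = 86.61 kPa.
Pore pressure: u = 9.81×(4.5 − 0.33) = 40.908 kPa.
Initial effective stress: σ'_0 = σ_v − u = 86.61 − 40.908 = 45.702 kPa.
Final effective stress: σ'_f = 45.702 + 103 = 148.7 kPa.
σ'_f = 148.7 > σ'_p = 100 kPa, so the stress path crosses the preconsolidation pressure — recompression up to σ'_p, then virgin compression beyond:
S_c = H/(1+e₀)·[C_r·log₁₀(σ'_p/σ'_0) + C_c·log₁₀(σ'_f/σ'_p)]
    = 2.6/1.9 × [0.021×log₁₀(100/45.702) + 0.34×log₁₀(148.7/100)]
    = 1.3684 × [0.0071414 + 0.058586] = 0.08994 m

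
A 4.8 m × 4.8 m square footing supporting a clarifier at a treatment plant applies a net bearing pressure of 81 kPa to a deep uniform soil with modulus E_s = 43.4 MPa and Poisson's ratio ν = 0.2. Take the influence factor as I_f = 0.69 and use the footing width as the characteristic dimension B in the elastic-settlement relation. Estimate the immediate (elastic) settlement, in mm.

Immediate (elastic) settlement: S_e = q·B·(1−ν²)/E_s · I_f.
E_s = 43.4 MPa = 43400 kPa.
S_e = 81 × 4.8 × (1 − 0.2²) / 43400 × 0.69
    = 81 × 4.8 × 0.96 / 43400 × 0.69
    = 0.005934 m = 5.934 mm

S_e ≈ 5.93 mm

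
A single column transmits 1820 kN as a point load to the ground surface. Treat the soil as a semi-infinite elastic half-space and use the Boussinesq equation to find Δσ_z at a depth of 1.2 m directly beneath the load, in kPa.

Boussinesq vertical stress below a point load on an elastic half-space:
Δσ_z = 3P/(2πz²) · [1 + (r/z)²]^(−5/2)
r/z = 0/1.2 = 0; [1+(r/z)²]^(−5/2) = 1.
Δσ_z = 3×1820/(2π×1.2²) × 1 = 603.46 × 1 = 603.5 kPa

Δσ_z ≈ 603 kPa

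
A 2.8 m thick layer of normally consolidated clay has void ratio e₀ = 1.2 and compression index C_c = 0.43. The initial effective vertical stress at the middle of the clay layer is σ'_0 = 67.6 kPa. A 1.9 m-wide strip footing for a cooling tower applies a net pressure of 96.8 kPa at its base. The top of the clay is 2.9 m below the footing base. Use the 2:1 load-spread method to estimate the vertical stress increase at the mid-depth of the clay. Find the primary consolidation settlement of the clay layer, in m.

Mid-depth of clay below the footing base: z = 2.9 + 2.8/2 = 4.3 m.
Stress increase at mid-clay by the 2:1 spreading method:
Δσ = qB/(B+z) = 96.8×1.9/(1.9+4.3) = 29.665 kPa
Final effective stress: σ'_f = σ'_0 + Δσ = 67.6 + 29.665 = 97.265 kPa.
Normally consolidated clay, so the full stress increment lies on the virgin compression line:
S_c = C_c·H/(1+e₀)·log₁₀(σ'_f/σ'_0) = 0.43×2.8/(1+1.2)×log₁₀(97.265/67.6)
    = 0.54727 × 0.15801 = 0.08647 m

S_c ≈ 0.0865 m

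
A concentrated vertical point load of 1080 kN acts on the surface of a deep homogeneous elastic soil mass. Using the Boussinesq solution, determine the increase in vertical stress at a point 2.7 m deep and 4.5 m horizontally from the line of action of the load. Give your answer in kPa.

Δσ_z ≈ 2.55 kPa

Boussinesq vertical stress below a point load on an elastic half-space:
Δσ_z = 3P/(2πz²) · [1 + (r/z)²]^(−5/2)
r/z = 4.5/2.7 = 1.6667; [1+(r/z)²]^(−5/2) = 0.03605.
Δσ_z = 3×1080/(2π×2.7²) × 0.03605 = 70.736 × 0.03605 = 2.55 kPa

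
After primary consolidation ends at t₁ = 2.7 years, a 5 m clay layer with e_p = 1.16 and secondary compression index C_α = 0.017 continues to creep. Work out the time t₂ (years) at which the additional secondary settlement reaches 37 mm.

S_s = C_α·H/(1+e_p)·log₁₀(t₂/t₁) ⇒ log₁₀(t₂/t₁) = S_s·(1+e_p)/(C_α·H).
log₁₀(t₂/t₁) = 0.037 × (1+1.16) / (0.017×5) = 0.9402
t₂ = t₁ × 10^0.9402 = 2.7 × 8.714 = 23.53 years

t₂ ≈ 23.5 years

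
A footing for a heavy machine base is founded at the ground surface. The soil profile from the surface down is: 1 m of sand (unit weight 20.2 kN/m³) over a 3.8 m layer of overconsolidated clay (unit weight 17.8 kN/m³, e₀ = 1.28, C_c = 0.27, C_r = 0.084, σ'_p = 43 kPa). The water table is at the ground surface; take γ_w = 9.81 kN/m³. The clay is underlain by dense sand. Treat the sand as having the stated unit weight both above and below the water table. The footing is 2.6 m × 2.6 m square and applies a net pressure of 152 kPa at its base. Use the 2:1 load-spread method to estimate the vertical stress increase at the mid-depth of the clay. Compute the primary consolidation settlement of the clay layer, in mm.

Mid-depth of clay below the ground surface: z = 1 + 3.8/2 = 2.9 m.
Total vertical stress at mid-clay: σ_v = 20.2×1 + 17.8×1.9 = 54.02 kPa.
Pore pressure: u = 9.81×(2.9 − 0) = 28.449 kPa.
Initial effective stress: σ'_0 = σ_v − u = 54.02 − 28.449 = 25.571 kPa.
Stress increase at mid-clay by the 2:1 spreading method:
Δσ = qBL/((B+z)(L+z)) = 152×2.6×2.6/((2.6+2.9)(2.6+2.9)) = 33.968 kPa
Final effective stress: σ'_f = 25.571 + 33.968 = 59.539 kPa.
σ'_f = 59.539 > σ'_p = 43 kPa, so the stress path crosses the preconsolidation pressure — recompression up to σ'_p, then virgin compression beyond:
S_c = H/(1+e₀)·[C_r·log₁₀(σ'_p/σ'_0) + C_c·log₁₀(σ'_f/σ'_p)]
    = 3.8/2.28 × [0.084×log₁₀(43/25.571) + 0.27×log₁₀(59.539/43)]
    = 1.6667 × [0.018961 + 0.03816] = 0.0952 m

S_c ≈ 95.2 mm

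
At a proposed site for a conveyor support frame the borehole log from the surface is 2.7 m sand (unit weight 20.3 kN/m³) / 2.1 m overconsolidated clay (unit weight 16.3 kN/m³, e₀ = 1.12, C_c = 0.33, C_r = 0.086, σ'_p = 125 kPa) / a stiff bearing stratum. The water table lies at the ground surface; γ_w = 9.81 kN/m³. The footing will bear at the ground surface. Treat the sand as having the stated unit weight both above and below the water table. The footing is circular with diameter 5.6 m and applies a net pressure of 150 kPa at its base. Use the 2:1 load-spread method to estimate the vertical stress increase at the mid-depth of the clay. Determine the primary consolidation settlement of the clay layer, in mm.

S_c ≈ 34.4 mm

Mid-depth of clay below the ground surface: z = 2.7 + 2.1/2 = 3.75 m.
Total vertical stress at mid-clay: σ_v = 20.3×2.7 + 16.3×1.05 = 71.925 kPa.
Pore pressure: u = 9.81×(3.75 − 0) = 36.788 kPa.
Initial effective stress: σ'_0 = σ_v − u = 71.925 − 36.788 = 35.137 kPa.
Stress increase at mid-clay by the 2:1 spreading method:
Δσ ≈ qD²/(D+z)² = 150×5.6²/(5.6+3.75)² = 53.808 kPa
Final effective stress: σ'_f = 35.137 + 53.808 = 88.945 kPa.
σ'_f = 88.945 ≤ σ'_p = 125 kPa, so the clay remains overconsolidated and only the recompression index applies:
S_c = C_r·H/(1+e₀)·log₁₀(σ'_f/σ'_0) = 0.086×2.1/2.12×log₁₀(88.945/35.137)
    = 0.085189 × 0.40336 = 0.03436 m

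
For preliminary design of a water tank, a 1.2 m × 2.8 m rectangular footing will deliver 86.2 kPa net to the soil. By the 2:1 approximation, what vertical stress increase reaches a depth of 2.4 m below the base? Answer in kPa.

Δσ_z ≈ 15.5 kPa

By the 2:1 method the load spreads at 1 horizontal : 2 vertical, so at depth z the loaded area has grown by z in each plan dimension:
Δσ = qBL/((B+z)(L+z)) = 86.2×1.2×2.8/((1.2+2.4)(2.8+2.4)) = 15.472 kPa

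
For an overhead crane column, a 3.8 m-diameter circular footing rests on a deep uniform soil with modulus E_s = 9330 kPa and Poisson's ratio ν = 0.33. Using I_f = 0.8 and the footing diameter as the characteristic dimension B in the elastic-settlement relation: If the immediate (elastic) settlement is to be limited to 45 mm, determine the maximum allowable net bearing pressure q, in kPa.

q ≈ 155 kPa

S_e = q·B·(1−ν²)/E_s · I_f  ⇒  q = S_e·E_s / (B·(1−ν²)·I_f).
q = 0.045 × 9330 / (3.8 × 0.8911 × 0.8) = 155 kPa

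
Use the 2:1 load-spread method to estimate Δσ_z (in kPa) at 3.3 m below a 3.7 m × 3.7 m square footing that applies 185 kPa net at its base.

By the 2:1 method the load spreads at 1 horizontal : 2 vertical, so at depth z the loaded area has grown by z in each plan dimension:
Δσ = qBL/((B+z)(L+z)) = 185×3.7×3.7/((3.7+3.3)(3.7+3.3)) = 51.687 kPa

Δσ_z ≈ 51.7 kPa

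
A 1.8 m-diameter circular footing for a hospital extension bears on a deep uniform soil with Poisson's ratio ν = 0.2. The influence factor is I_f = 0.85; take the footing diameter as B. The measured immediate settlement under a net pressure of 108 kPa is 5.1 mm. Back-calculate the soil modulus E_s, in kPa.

S_e = q·B·(1−ν²)/E_s · I_f  ⇒  E_s = q·B·(1−ν²)·I_f / S_e.
E_s = 108 × 1.8 × 0.96 × 0.85 / 0.0051 = 31100 kPa

E_s ≈ 31100 kPa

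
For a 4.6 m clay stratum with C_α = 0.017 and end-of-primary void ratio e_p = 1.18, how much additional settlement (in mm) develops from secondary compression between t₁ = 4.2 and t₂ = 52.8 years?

Secondary compression: S_s = C_α·H/(1+e_p)·log₁₀(t₂/t₁)
S_s = 0.017×4.6/(1+1.18)×log₁₀(52.8/4.2)
    = 0.03587 × 1.099 = 0.03944 m

S_s ≈ 39.4 mm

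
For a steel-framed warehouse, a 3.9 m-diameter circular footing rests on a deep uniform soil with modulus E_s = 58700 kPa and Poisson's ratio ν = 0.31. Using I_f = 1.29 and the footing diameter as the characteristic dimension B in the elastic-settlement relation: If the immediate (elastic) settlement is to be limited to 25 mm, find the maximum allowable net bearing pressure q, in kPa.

q ≈ 323 kPa

S_e = q·B·(1−ν²)/E_s · I_f  ⇒  q = S_e·E_s / (B·(1−ν²)·I_f).
q = 0.025 × 58700 / (3.9 × 0.9039 × 1.29) = 322.7 kPa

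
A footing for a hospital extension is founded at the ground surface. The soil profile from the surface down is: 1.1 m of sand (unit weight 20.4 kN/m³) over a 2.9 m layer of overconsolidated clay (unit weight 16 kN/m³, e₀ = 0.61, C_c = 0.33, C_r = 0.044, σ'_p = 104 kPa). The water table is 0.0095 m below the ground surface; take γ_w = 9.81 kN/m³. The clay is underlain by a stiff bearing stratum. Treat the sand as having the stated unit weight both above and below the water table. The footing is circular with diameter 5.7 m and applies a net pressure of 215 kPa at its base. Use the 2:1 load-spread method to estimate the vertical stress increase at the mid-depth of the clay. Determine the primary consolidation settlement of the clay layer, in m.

Mid-depth of clay below the ground surface: z = 1.1 + 2.9/2 = 2.55 m.
Total vertical stress at mid-clay: σ_v = 20.4×1.1 + 16×1.45 = 45.64 kPa.
Pore pressure: u = 9.81×(2.55 − 0.0095) = 24.917 kPa.
Initial effective stress: σ'_0 = σ_v − u = 45.64 − 24.917 = 20.723 kPa.
Stress increase at mid-clay by the 2:1 spreading method:
Δσ ≈ qD²/(D+z)² = 215×5.7²/(5.7+2.55)² = 102.63 kPa
Final effective stress: σ'_f = 20.723 + 102.63 = 123.35 kPa.
σ'_f = 123.35 > σ'_p = 104 kPa, so the stress path crosses the preconsolidation pressure — recompression up to σ'_p, then virgin compression beyond:
S_c = H/(1+e₀)·[C_r·log₁₀(σ'_p/σ'_0) + C_c·log₁₀(σ'_f/σ'_p)]
    = 2.9/1.61 × [0.044×log₁₀(104/20.723) + 0.33×log₁₀(123.35/104)]
    = 1.8012 × [0.030826 + 0.024455] = 0.09957 m

S_c ≈ 0.0996 m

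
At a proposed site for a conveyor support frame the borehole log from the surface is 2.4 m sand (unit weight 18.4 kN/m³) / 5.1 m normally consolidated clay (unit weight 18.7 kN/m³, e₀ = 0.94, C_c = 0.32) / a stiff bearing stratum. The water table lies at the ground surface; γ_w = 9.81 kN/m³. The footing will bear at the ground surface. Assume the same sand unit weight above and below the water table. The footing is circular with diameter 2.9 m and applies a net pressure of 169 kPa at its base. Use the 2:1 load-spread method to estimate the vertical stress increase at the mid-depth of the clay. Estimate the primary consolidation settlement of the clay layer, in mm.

S_c ≈ 156 mm

Mid-depth of clay below the ground surface: z = 2.4 + 5.1/2 = 4.95 m.
Total vertical stress at mid-clay: σ_v = 18.4×2.4 + 18.7×2.55 = 91.845 kPa.
Pore pressure: u = 9.81×(4.95 − 0) = 48.56 kPa.
Initial effective stress: σ'_0 = σ_v − u = 91.845 − 48.56 = 43.285 kPa.
Stress increase at mid-clay by the 2:1 spreading method:
Δσ ≈ qD²/(D+z)² = 169×2.9²/(2.9+4.95)² = 23.064 kPa
Final effective stress: σ'_f = σ'_0 + Δσ = 43.285 + 23.064 = 66.349 kPa.
Normally consolidated clay, so the full stress increment lies on the virgin compression line:
S_c = C_c·H/(1+e₀)·log₁₀(σ'_f/σ'_0) = 0.32×5.1/(1+0.94)×log₁₀(66.349/43.285)
    = 0.84124 × 0.1855 = 0.1561 m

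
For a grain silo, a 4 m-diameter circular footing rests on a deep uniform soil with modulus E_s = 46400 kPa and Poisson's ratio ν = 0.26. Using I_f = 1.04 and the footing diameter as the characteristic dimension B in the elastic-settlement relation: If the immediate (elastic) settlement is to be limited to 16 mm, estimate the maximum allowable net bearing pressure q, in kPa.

S_e = q·B·(1−ν²)/E_s · I_f  ⇒  q = S_e·E_s / (B·(1−ν²)·I_f).
q = 0.016 × 46400 / (4 × 0.9324 × 1.04) = 191.4 kPa

q ≈ 191 kPa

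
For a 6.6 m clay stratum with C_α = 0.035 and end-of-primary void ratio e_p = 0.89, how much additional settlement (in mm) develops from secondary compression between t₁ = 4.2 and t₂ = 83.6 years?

Secondary compression: S_s = C_α·H/(1+e_p)·log₁₀(t₂/t₁)
S_s = 0.035×6.6/(1+0.89)×log₁₀(83.6/4.2)
    = 0.1222 × 1.299 = 0.1588 m

S_s ≈ 159 mm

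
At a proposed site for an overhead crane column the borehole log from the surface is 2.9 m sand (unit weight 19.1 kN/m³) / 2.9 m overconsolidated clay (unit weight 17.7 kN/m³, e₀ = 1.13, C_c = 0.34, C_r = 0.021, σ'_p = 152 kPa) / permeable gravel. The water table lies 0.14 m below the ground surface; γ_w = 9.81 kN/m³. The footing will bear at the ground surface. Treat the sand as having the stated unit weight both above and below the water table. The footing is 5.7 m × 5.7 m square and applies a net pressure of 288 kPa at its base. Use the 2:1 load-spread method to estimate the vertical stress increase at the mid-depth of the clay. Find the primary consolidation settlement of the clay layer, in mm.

Mid-depth of clay below the ground surface: z = 2.9 + 2.9/2 = 4.35 m.
Total vertical stress at mid-clay: σ_v = 19.1×2.9 + 17.7×1.45 = 81.055 kPa.
Pore pressure: u = 9.81×(4.35 − 0.14) = 41.3 kPa.
Initial effective stress: σ'_0 = σ_v − u = 81.055 − 41.3 = 39.755 kPa.
Stress increase at mid-clay by the 2:1 spreading method:
Δσ = qBL/((B+z)(L+z)) = 288×5.7×5.7/((5.7+4.35)(5.7+4.35)) = 92.642 kPa
Final effective stress: σ'_f = 39.755 + 92.642 = 132.4 kPa.
σ'_f = 132.4 ≤ σ'_p = 152 kPa, so the clay remains overconsolidated and only the recompression index applies:
S_c = C_r·H/(1+e₀)·log₁₀(σ'_f/σ'_0) = 0.021×2.9/2.13×log₁₀(132.4/39.755)
    = 0.028591 × 0.5225 = 0.01494 m

S_c ≈ 14.9 mm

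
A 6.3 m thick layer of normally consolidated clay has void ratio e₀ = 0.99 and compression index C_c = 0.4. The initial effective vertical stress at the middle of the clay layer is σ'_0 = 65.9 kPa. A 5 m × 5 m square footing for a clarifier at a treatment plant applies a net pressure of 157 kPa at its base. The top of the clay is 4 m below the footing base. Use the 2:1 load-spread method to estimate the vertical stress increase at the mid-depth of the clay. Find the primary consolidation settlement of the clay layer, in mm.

Mid-depth of clay below the footing base: z = 4 + 6.3/2 = 7.15 m.
Stress increase at mid-clay by the 2:1 spreading method:
Δσ = qBL/((B+z)(L+z)) = 157×5×5/((5+7.15)(5+7.15)) = 26.588 kPa
Final effective stress: σ'_f = σ'_0 + Δσ = 65.9 + 26.588 = 92.488 kPa.
Normally consolidated clay, so the full stress increment lies on the virgin compression line:
S_c = C_c·H/(1+e₀)·log₁₀(σ'_f/σ'_0) = 0.4×6.3/(1+0.99)×log₁₀(92.488/65.9)
    = 1.2663 × 0.1472 = 0.1864 m

S_c ≈ 186 mm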